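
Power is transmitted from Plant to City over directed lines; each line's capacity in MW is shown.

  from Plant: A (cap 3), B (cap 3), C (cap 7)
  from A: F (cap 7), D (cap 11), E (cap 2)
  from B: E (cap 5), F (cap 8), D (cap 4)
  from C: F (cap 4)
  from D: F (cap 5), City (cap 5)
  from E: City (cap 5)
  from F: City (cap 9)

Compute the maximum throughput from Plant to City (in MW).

10

Augment Plant→A→D→City: bottleneck 3, flow now 3.
Augment Plant→B→D→City: bottleneck 2, flow now 5.
Augment Plant→B→E→City: bottleneck 1, flow now 6.
Augment Plant→C→F→City: bottleneck 4, flow now 10.
No augmenting path remains; maximum flow = 10.
In the residual graph, reachable from Plant: {Plant, C}.
Min-cut edges: Plant→A (3), Plant→B (3), C→F (4); capacity 3 + 3 + 4 = 10.
This cut is saturated, so no flow can exceed 10.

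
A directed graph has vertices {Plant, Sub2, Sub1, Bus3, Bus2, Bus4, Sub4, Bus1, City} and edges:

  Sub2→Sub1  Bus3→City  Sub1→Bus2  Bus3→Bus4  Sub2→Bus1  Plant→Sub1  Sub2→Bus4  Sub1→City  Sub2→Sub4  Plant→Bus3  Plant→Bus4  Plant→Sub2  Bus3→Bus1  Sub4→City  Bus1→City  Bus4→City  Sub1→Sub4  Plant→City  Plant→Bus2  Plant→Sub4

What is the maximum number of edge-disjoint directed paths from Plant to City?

6

Assign every edge capacity 1; by Menger, the answer equals the max flow.
Path Plant→City (+1); total 1.
Path Plant→Sub1→City (+1); total 2.
Path Plant→Bus3→City (+1); total 3.
Path Plant→Bus4→City (+1); total 4.
Path Plant→Sub4→City (+1); total 5.
Path Plant→Sub2→Bus1→City (+1); total 6.
No residual Plant→City path; max flow = 6.
Certifying cut of size 6: {Plant→Bus3, Plant→Bus4, Plant→City, Plant→Sub1, Plant→Sub2, Plant→Sub4}.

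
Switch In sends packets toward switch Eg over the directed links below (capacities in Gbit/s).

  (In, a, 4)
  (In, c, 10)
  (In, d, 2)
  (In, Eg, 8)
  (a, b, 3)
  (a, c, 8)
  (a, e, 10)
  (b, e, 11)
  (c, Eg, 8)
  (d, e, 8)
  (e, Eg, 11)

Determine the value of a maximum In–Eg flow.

22

Augment In→Eg: bottleneck 8, flow now 8.
Augment In→c→Eg: bottleneck 8, flow now 16.
Augment In→a→e→Eg: bottleneck 4, flow now 20.
Augment In→d→e→Eg: bottleneck 2, flow now 22.
No augmenting path remains; maximum flow = 22.
In the residual graph, reachable from In: {In, c}.
Min-cut edges: In→a (4), In→d (2), In→Eg (8), c→Eg (8); capacity 4 + 2 + 8 + 8 = 22.
This cut is saturated, so no flow can exceed 22.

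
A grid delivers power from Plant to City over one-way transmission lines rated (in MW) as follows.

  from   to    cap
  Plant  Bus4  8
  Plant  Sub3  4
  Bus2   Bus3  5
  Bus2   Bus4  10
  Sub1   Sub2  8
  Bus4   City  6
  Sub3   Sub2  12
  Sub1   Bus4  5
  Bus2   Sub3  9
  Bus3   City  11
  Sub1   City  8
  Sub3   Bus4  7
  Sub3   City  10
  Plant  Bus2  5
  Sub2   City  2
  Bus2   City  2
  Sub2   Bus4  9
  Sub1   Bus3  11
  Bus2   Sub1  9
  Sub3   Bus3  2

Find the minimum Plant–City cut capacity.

15

Augment Plant→Bus2→City: bottleneck 2, flow now 2.
Augment Plant→Sub3→City: bottleneck 4, flow now 6.
Augment Plant→Bus4→City: bottleneck 6, flow now 12.
Augment Plant→Bus2→Sub3→City: bottleneck 3, flow now 15.
No augmenting path remains; maximum flow = 15.
By max-flow min-cut, the minimum cut capacity equals the max flow.
In the residual graph, reachable from Plant: {Plant, Bus4}.
Min-cut edges: Plant→Bus2 (5), Plant→Sub3 (4), Bus4→City (6); capacity 5 + 4 + 6 = 15.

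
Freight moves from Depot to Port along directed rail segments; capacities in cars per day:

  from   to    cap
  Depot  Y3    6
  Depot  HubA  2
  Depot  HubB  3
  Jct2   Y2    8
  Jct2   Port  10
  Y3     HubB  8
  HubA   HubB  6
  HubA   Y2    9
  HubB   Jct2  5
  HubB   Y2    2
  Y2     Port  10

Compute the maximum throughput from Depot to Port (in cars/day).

9

Augment Depot→HubA→Y2→Port: bottleneck 2, flow now 2.
Augment Depot→HubB→Jct2→Port: bottleneck 3, flow now 5.
Augment Depot→Y3→HubB→Jct2→Port: bottleneck 2, flow now 7.
Augment Depot→Y3→HubB→Y2→Port: bottleneck 2, flow now 9.
No augmenting path remains; maximum flow = 9.
In the residual graph, reachable from Depot: {Depot, Y3, HubB}.
Min-cut edges: Depot→HubA (2), HubB→Jct2 (5), HubB→Y2 (2); capacity 2 + 5 + 2 = 9.
This cut is saturated, so no flow can exceed 9.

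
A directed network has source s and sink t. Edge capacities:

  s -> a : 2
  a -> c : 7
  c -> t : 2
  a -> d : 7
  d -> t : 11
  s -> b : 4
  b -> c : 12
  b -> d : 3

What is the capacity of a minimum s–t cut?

6

Augment s→a→c→t: bottleneck 2, flow now 2.
Augment s→b→d→t: bottleneck 3, flow now 5.
Augment s→b→c→a→d→t: bottleneck 1, flow now 6. (uses reverse residual edge)
No augmenting path remains; maximum flow = 6.
By max-flow min-cut, the minimum cut capacity equals the max flow.
In the residual graph, reachable from s: {s}.
Min-cut edges: s→a (2), s→b (4); capacity 2 + 4 = 6.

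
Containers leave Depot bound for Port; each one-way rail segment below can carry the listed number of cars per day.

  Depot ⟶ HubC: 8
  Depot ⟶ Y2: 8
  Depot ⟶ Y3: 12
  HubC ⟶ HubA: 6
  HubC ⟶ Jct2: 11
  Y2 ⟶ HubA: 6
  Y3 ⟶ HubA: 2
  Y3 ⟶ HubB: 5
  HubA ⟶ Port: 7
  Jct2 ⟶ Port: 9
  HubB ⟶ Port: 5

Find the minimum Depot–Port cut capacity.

Augment Depot→HubC→HubA→Port: bottleneck 6, flow now 6.
Augment Depot→HubC→Jct2→Port: bottleneck 2, flow now 8.
Augment Depot→Y2→HubA→Port: bottleneck 1, flow now 9.
Augment Depot→Y3→HubB→Port: bottleneck 5, flow now 14.
Augment Depot→Y2→HubA→HubC→Jct2→Port: bottleneck 5, flow now 19. (uses reverse residual edge)
Augment Depot→Y3→HubA→HubC→Jct2→Port: bottleneck 1, flow now 20. (uses reverse residual edge)
No augmenting path remains; maximum flow = 20.
By max-flow min-cut, the minimum cut capacity equals the max flow.
In the residual graph, reachable from Depot: {Depot, Y2, Y3, HubA}.
Min-cut edges: Depot→HubC (8), Y3→HubB (5), HubA→Port (7); capacity 8 + 5 + 7 = 20.

20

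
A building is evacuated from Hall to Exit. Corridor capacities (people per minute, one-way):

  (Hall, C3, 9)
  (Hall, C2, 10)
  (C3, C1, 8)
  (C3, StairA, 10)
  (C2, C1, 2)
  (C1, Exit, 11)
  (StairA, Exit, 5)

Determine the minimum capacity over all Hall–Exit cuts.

11

Augment Hall→C3→C1→Exit: bottleneck 8, flow now 8.
Augment Hall→C3→StairA→Exit: bottleneck 1, flow now 9.
Augment Hall→C2→C1→Exit: bottleneck 2, flow now 11.
No augmenting path remains; maximum flow = 11.
By max-flow min-cut, the minimum cut capacity equals the max flow.
In the residual graph, reachable from Hall: {Hall, C2}.
Min-cut edges: Hall→C3 (9), C2→C1 (2); capacity 9 + 2 = 11.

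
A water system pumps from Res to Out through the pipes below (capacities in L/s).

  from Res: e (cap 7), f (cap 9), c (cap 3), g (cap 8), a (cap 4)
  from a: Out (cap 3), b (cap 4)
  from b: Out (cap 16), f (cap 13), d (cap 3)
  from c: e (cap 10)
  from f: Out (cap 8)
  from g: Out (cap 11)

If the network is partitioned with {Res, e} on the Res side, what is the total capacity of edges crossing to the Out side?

24

Edges leaving {Res, e}: Res→a (4), Res→c (3), Res→f (9), Res→g (8).
Cut capacity = 4 + 3 + 9 + 8 = 24.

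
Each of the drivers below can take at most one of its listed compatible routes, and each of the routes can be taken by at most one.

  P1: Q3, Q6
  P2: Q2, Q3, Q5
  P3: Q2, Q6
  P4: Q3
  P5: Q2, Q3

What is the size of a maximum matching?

4

Unit-capacity flow: source→left, listed edges, right→sink; max matching = max flow.
Augmenting path P1→Q3 (+1); matched 1.
Augmenting path P2→Q2 (+1); matched 2.
Augmenting path P3→Q6 (+1); matched 3.
Augmenting path P5→Q2→P2→Q5 (+1); matched 4.
No augmenting path remains; maximum matching = 4.
König certificate: {P2, Q2, Q3, Q6} is a vertex cover of size 4 (every listed pair touches it), so no matching can be larger.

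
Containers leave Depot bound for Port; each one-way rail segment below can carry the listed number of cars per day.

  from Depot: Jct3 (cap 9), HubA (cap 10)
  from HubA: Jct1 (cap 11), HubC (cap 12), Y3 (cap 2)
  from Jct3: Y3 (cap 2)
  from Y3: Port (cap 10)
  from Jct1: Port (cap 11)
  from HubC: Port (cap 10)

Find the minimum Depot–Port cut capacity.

12

Augment Depot→HubA→Y3→Port: bottleneck 2, flow now 2.
Augment Depot→HubA→Jct1→Port: bottleneck 8, flow now 10.
Augment Depot→Jct3→Y3→Port: bottleneck 2, flow now 12.
No augmenting path remains; maximum flow = 12.
By max-flow min-cut, the minimum cut capacity equals the max flow.
In the residual graph, reachable from Depot: {Depot, Jct3}.
Min-cut edges: Depot→HubA (10), Jct3→Y3 (2); capacity 10 + 2 = 12.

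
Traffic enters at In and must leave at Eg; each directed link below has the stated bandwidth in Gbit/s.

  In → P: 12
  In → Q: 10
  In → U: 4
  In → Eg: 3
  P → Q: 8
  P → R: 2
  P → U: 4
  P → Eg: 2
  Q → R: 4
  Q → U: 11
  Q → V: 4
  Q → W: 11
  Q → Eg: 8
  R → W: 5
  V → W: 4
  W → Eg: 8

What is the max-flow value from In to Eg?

21

Augment In→Eg: bottleneck 3, flow now 3.
Augment In→P→Eg: bottleneck 2, flow now 5.
Augment In→Q→Eg: bottleneck 8, flow now 13.
Augment In→Q→W→Eg: bottleneck 2, flow now 15.
Augment In→P→Q→W→Eg: bottleneck 6, flow now 21.
No augmenting path remains; maximum flow = 21.
In the residual graph, reachable from In: {In, P, Q, R, U, V, W}.
Min-cut edges: In→Eg (3), P→Eg (2), Q→Eg (8), W→Eg (8); capacity 3 + 2 + 8 + 8 = 21.
This cut is saturated, so no flow can exceed 21.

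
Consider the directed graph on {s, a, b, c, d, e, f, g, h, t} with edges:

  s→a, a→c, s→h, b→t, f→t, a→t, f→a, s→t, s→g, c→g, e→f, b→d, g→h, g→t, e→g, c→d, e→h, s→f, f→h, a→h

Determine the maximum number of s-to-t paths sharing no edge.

4

Assign every edge capacity 1; by Menger, the answer equals the max flow.
Path s→t (+1); total 1.
Path s→a→t (+1); total 2.
Path s→f→t (+1); total 3.
Path s→g→t (+1); total 4.
No residual s→t path; max flow = 4.
Certifying cut of size 4: {s→a, s→f, s→g, s→t}.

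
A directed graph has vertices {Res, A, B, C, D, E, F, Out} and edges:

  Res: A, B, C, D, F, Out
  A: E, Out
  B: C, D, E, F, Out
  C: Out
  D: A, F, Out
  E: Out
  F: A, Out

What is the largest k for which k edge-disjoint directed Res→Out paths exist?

6

Assign every edge capacity 1; by Menger, the answer equals the max flow.
Path Res→Out (+1); total 1.
Path Res→A→Out (+1); total 2.
Path Res→B→Out (+1); total 3.
Path Res→C→Out (+1); total 4.
Path Res→D→Out (+1); total 5.
Path Res→F→Out (+1); total 6.
No residual Res→Out path; max flow = 6.
Certifying cut of size 6: {Res→A, Res→B, Res→C, Res→D, Res→F, Res→Out}.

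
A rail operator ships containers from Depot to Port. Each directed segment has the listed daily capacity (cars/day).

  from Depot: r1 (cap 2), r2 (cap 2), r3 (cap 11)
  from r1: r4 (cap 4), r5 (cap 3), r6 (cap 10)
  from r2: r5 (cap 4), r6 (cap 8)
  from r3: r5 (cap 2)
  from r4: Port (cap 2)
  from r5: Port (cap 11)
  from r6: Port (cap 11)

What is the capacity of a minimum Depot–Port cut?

6

Augment Depot→r1→r4→Port: bottleneck 2, flow now 2.
Augment Depot→r2→r5→Port: bottleneck 2, flow now 4.
Augment Depot→r3→r5→Port: bottleneck 2, flow now 6.
No augmenting path remains; maximum flow = 6.
By max-flow min-cut, the minimum cut capacity equals the max flow.
In the residual graph, reachable from Depot: {Depot, r3}.
Min-cut edges: Depot→r1 (2), Depot→r2 (2), r3→r5 (2); capacity 2 + 2 + 2 = 6.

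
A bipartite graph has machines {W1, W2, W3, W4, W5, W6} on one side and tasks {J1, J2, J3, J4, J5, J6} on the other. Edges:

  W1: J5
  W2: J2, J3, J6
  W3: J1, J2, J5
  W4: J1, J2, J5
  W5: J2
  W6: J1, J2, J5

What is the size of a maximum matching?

4

Unit-capacity flow: source→left, listed edges, right→sink; max matching = max flow.
Augmenting path W1→J5 (+1); matched 1.
Augmenting path W2→J2 (+1); matched 2.
Augmenting path W3→J1 (+1); matched 3.
Augmenting path W4→J2→W2→J3 (+1); matched 4.
No augmenting path remains; maximum matching = 4.
König certificate: {W2, J1, J2, J5} is a vertex cover of size 4 (every listed pair touches it), so no matching can be larger.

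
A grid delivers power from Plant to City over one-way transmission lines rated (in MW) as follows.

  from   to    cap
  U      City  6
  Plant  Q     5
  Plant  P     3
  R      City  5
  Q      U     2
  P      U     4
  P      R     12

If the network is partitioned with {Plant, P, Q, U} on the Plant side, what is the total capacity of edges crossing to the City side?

18

Edges leaving {Plant, P, Q, U}: P→R (12), U→City (6).
Cut capacity = 12 + 6 = 18.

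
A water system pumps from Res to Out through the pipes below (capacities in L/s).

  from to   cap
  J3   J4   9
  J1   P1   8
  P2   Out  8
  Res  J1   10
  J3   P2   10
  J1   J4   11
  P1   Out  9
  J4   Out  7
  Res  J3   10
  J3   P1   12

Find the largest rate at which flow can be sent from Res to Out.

20

Augment Res→J3→P2→Out: bottleneck 8, flow now 8.
Augment Res→J3→P1→Out: bottleneck 2, flow now 10.
Augment Res→J1→P1→Out: bottleneck 7, flow now 17.
Augment Res→J1→J4→Out: bottleneck 3, flow now 20.
No augmenting path remains; maximum flow = 20.
In the residual graph, reachable from Res: {Res}.
Min-cut edges: Res→J3 (10), Res→J1 (10); capacity 10 + 10 = 20.
This cut is saturated, so no flow can exceed 20.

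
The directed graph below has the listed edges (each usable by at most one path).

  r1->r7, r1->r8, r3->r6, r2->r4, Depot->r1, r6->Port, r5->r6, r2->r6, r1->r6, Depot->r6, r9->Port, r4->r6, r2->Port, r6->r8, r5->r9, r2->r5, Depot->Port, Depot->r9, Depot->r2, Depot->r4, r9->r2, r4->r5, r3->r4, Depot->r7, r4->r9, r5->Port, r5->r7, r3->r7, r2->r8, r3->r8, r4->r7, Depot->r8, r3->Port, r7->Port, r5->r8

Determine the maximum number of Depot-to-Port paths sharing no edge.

6

Assign every edge capacity 1; by Menger, the answer equals the max flow.
Path Depot→Port (+1); total 1.
Path Depot→r2→Port (+1); total 2.
Path Depot→r6→Port (+1); total 3.
Path Depot→r7→Port (+1); total 4.
Path Depot→r9→Port (+1); total 5.
Path Depot→r4→r5→Port (+1); total 6.
No residual Depot→Port path; max flow = 6.
Certifying cut of size 6: {Depot→Port, Depot→r2, Depot→r4, Depot→r9, r6→Port, r7→Port}.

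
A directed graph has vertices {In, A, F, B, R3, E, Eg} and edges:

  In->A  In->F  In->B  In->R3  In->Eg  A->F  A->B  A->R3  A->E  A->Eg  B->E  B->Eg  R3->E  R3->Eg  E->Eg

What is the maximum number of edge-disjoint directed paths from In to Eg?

4

Assign every edge capacity 1; by Menger, the answer equals the max flow.
Path In→Eg (+1); total 1.
Path In→A→Eg (+1); total 2.
Path In→B→Eg (+1); total 3.
Path In→R3→Eg (+1); total 4.
No residual In→Eg path; max flow = 4.
Certifying cut of size 4: {In→A, In→B, In→Eg, In→R3}.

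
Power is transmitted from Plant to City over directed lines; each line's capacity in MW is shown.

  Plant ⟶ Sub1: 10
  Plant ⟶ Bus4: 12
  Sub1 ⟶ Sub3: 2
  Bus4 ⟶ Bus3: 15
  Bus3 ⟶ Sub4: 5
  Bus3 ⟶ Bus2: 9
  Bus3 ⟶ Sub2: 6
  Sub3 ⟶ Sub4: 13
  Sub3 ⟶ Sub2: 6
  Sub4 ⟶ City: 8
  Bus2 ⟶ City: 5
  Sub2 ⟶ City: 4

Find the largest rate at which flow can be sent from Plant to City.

Augment Plant→Sub1→Sub3→Sub4→City: bottleneck 2, flow now 2.
Augment Plant→Bus4→Bus3→Sub4→City: bottleneck 5, flow now 7.
Augment Plant→Bus4→Bus3→Bus2→City: bottleneck 5, flow now 12.
Augment Plant→Bus4→Bus3→Sub2→City: bottleneck 2, flow now 14.
No augmenting path remains; maximum flow = 14.
In the residual graph, reachable from Plant: {Plant, Sub1}.
Min-cut edges: Plant→Bus4 (12), Sub1→Sub3 (2); capacity 12 + 2 = 14.
This cut is saturated, so no flow can exceed 14.

14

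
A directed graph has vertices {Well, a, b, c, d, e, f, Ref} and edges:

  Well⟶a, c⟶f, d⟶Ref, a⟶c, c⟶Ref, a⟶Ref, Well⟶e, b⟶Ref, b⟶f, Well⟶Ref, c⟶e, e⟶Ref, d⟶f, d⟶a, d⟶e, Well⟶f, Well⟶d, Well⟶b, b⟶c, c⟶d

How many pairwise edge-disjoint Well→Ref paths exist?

Assign every edge capacity 1; by Menger, the answer equals the max flow.
Path Well→Ref (+1); total 1.
Path Well→a→Ref (+1); total 2.
Path Well→b→Ref (+1); total 3.
Path Well→d→Ref (+1); total 4.
Path Well→e→Ref (+1); total 5.
No residual Well→Ref path; max flow = 5.
Certifying cut of size 5: {Well→Ref, Well→a, Well→b, Well→d, Well→e}.

5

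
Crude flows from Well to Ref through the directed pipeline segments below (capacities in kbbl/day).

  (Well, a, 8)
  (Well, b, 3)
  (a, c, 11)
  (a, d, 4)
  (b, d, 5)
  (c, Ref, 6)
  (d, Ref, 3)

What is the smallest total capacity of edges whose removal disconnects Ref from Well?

Augment Well→a→c→Ref: bottleneck 6, flow now 6.
Augment Well→a→d→Ref: bottleneck 2, flow now 8.
Augment Well→b→d→Ref: bottleneck 1, flow now 9.
No augmenting path remains; maximum flow = 9.
By max-flow min-cut, the minimum cut capacity equals the max flow.
In the residual graph, reachable from Well: {Well, a, b, c, d}.
Min-cut edges: c→Ref (6), d→Ref (3); capacity 6 + 3 = 9.

9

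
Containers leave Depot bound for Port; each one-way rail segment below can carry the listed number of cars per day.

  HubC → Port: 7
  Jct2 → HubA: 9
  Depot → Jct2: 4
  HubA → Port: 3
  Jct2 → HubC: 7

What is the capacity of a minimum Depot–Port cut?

Augment Depot→Jct2→HubA→Port: bottleneck 3, flow now 3.
Augment Depot→Jct2→HubC→Port: bottleneck 1, flow now 4.
No augmenting path remains; maximum flow = 4.
By max-flow min-cut, the minimum cut capacity equals the max flow.
In the residual graph, reachable from Depot: {Depot}.
Min-cut edges: Depot→Jct2 (4); capacity 4 = 4.

4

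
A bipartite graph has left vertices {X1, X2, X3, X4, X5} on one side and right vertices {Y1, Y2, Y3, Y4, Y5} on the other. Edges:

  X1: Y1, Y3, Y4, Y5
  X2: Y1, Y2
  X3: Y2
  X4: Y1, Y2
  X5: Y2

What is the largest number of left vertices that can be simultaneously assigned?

3

Unit-capacity flow: source→left, listed edges, right→sink; max matching = max flow.
Augmenting path X1→Y1 (+1); matched 1.
Augmenting path X2→Y2 (+1); matched 2.
Augmenting path X4→Y1→X1→Y3 (+1); matched 3.
No augmenting path remains; maximum matching = 3.
König certificate: {X1, Y1, Y2} is a vertex cover of size 3 (every listed pair touches it), so no matching can be larger.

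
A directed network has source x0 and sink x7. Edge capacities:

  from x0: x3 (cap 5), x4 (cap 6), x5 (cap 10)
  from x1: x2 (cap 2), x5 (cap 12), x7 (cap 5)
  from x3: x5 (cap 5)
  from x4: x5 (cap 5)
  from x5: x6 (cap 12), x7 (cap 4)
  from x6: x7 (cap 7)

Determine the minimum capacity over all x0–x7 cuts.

Augment x0→x5→x7: bottleneck 4, flow now 4.
Augment x0→x5→x6→x7: bottleneck 6, flow now 10.
Augment x0→x3→x5→x6→x7: bottleneck 1, flow now 11.
No augmenting path remains; maximum flow = 11.
By max-flow min-cut, the minimum cut capacity equals the max flow.
In the residual graph, reachable from x0: {x0, x3, x4, x5, x6}.
Min-cut edges: x5→x7 (4), x6→x7 (7); capacity 4 + 7 = 11.

11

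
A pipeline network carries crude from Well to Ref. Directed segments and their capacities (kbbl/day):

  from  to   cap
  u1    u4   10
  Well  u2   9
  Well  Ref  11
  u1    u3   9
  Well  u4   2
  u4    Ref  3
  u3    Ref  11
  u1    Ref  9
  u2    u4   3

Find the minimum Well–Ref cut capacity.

Augment Well→Ref: bottleneck 11, flow now 11.
Augment Well→u4→Ref: bottleneck 2, flow now 13.
Augment Well→u2→u4→Ref: bottleneck 1, flow now 14.
No augmenting path remains; maximum flow = 14.
By max-flow min-cut, the minimum cut capacity equals the max flow.
In the residual graph, reachable from Well: {Well, u2, u4}.
Min-cut edges: Well→Ref (11), u4→Ref (3); capacity 11 + 3 = 14.

14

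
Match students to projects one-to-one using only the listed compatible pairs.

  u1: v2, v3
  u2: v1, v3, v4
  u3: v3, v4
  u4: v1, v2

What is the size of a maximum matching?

Unit-capacity flow: source→left, listed edges, right→sink; max matching = max flow.
Augmenting path u1→v2 (+1); matched 1.
Augmenting path u2→v1 (+1); matched 2.
Augmenting path u3→v3 (+1); matched 3.
Augmenting path u4→v1→u2→v4 (+1); matched 4.
No augmenting path remains; maximum matching = 4.
König certificate: {u1, u2, u3, u4} is a vertex cover of size 4 (every listed pair touches it), so no matching can be larger.

4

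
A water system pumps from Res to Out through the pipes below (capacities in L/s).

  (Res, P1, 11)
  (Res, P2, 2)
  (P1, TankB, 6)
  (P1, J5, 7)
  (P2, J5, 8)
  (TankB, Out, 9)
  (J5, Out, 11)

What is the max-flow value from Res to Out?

Augment Res→P1→TankB→Out: bottleneck 6, flow now 6.
Augment Res→P1→J5→Out: bottleneck 5, flow now 11.
Augment Res→P2→J5→Out: bottleneck 2, flow now 13.
No augmenting path remains; maximum flow = 13.
In the residual graph, reachable from Res: {Res}.
Min-cut edges: Res→P1 (11), Res→P2 (2); capacity 11 + 2 = 13.
This cut is saturated, so no flow can exceed 13.

13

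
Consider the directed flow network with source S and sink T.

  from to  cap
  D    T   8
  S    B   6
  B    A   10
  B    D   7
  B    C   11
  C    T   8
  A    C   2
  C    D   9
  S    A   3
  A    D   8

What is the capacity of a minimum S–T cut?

Augment S→A→C→T: bottleneck 2, flow now 2.
Augment S→A→D→T: bottleneck 1, flow now 3.
Augment S→B→C→T: bottleneck 6, flow now 9.
No augmenting path remains; maximum flow = 9.
By max-flow min-cut, the minimum cut capacity equals the max flow.
In the residual graph, reachable from S: {S}.
Min-cut edges: S→A (3), S→B (6); capacity 3 + 6 = 9.

9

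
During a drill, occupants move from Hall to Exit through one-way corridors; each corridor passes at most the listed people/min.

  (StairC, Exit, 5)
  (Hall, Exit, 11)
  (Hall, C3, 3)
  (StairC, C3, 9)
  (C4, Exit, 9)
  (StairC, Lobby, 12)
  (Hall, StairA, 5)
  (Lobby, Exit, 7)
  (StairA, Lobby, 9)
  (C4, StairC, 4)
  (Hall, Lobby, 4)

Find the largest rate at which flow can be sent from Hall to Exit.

18

Augment Hall→Exit: bottleneck 11, flow now 11.
Augment Hall→Lobby→Exit: bottleneck 4, flow now 15.
Augment Hall→StairA→Lobby→Exit: bottleneck 3, flow now 18.
No augmenting path remains; maximum flow = 18.
In the residual graph, reachable from Hall: {Hall, StairA, C3, Lobby}.
Min-cut edges: Hall→Exit (11), Lobby→Exit (7); capacity 11 + 7 = 18.
This cut is saturated, so no flow can exceed 18.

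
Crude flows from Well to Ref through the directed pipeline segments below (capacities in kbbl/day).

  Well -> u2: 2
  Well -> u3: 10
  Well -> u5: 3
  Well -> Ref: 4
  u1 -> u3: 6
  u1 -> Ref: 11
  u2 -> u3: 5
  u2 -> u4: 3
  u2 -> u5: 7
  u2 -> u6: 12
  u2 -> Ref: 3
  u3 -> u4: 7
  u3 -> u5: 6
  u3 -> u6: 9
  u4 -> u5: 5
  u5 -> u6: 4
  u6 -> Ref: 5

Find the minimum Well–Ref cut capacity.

Augment Well→Ref: bottleneck 4, flow now 4.
Augment Well→u2→Ref: bottleneck 2, flow now 6.
Augment Well→u3→u6→Ref: bottleneck 5, flow now 11.
No augmenting path remains; maximum flow = 11.
By max-flow min-cut, the minimum cut capacity equals the max flow.
In the residual graph, reachable from Well: {Well, u3, u4, u5, u6}.
Min-cut edges: Well→u2 (2), Well→Ref (4), u6→Ref (5); capacity 2 + 4 + 5 = 11.

11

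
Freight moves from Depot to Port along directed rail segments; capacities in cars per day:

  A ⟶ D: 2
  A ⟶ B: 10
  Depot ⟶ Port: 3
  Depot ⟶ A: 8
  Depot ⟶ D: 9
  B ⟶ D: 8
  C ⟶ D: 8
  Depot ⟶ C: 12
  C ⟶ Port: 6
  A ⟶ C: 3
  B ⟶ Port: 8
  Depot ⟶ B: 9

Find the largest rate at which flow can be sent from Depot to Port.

17

Augment Depot→Port: bottleneck 3, flow now 3.
Augment Depot→B→Port: bottleneck 8, flow now 11.
Augment Depot→C→Port: bottleneck 6, flow now 17.
No augmenting path remains; maximum flow = 17.
In the residual graph, reachable from Depot: {Depot, A, B, C, D}.
Min-cut edges: Depot→Port (3), B→Port (8), C→Port (6); capacity 3 + 8 + 6 = 17.
This cut is saturated, so no flow can exceed 17.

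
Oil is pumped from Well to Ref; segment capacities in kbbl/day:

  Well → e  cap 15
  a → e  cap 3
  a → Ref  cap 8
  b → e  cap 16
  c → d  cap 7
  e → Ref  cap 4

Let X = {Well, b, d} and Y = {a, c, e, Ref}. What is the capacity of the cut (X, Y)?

31

Edges leaving {Well, b, d}: Well→e (15), b→e (16).
Cut capacity = 15 + 16 = 31.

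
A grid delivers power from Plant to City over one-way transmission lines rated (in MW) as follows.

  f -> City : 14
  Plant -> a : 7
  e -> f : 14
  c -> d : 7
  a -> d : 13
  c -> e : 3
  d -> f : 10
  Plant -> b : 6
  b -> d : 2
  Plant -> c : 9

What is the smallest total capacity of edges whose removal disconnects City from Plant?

Augment Plant→a→d→f→City: bottleneck 7, flow now 7.
Augment Plant→b→d→f→City: bottleneck 2, flow now 9.
Augment Plant→c→d→f→City: bottleneck 1, flow now 10.
Augment Plant→c→e→f→City: bottleneck 3, flow now 13.
No augmenting path remains; maximum flow = 13.
By max-flow min-cut, the minimum cut capacity equals the max flow.
In the residual graph, reachable from Plant: {Plant, a, b, c, d}.
Min-cut edges: c→e (3), d→f (10); capacity 3 + 10 = 13.

13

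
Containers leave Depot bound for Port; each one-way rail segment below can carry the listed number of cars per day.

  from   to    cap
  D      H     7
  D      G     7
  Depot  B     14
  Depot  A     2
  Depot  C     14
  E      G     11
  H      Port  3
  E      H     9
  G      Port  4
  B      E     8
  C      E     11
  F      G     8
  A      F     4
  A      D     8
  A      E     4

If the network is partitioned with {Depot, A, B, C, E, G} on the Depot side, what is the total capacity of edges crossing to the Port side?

Edges leaving {Depot, A, B, C, E, G}: A→D (8), A→F (4), E→H (9), G→Port (4).
Cut capacity = 8 + 4 + 9 + 4 = 25.

25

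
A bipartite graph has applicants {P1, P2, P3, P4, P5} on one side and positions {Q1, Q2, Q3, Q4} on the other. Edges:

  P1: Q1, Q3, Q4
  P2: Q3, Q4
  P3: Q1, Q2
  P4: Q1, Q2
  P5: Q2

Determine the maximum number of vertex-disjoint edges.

4

Unit-capacity flow: source→left, listed edges, right→sink; max matching = max flow.
Augmenting path P1→Q1 (+1); matched 1.
Augmenting path P2→Q3 (+1); matched 2.
Augmenting path P3→Q2 (+1); matched 3.
Augmenting path P4→Q1→P1→Q4 (+1); matched 4.
No augmenting path remains; maximum matching = 4.
König certificate: {P1, P2, Q1, Q2} is a vertex cover of size 4 (every listed pair touches it), so no matching can be larger.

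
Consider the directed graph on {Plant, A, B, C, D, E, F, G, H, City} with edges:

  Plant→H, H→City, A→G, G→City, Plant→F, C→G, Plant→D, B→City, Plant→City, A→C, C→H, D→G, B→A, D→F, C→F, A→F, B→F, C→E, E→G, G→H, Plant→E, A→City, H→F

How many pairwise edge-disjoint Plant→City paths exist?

3

Assign every edge capacity 1; by Menger, the answer equals the max flow.
Path Plant→City (+1); total 1.
Path Plant→H→City (+1); total 2.
Path Plant→D→G→City (+1); total 3.
No residual Plant→City path; max flow = 3.
Certifying cut of size 3: {G→City, H→City, Plant→City}.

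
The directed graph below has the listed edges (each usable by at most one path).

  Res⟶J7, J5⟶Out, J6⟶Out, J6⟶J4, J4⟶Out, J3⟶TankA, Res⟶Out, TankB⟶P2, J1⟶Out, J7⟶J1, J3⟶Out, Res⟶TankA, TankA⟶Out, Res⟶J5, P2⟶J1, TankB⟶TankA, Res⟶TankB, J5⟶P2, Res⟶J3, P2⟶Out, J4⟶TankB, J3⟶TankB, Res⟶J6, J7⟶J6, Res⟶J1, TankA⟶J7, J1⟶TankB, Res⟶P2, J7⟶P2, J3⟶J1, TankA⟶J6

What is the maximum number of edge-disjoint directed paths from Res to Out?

Assign every edge capacity 1; by Menger, the answer equals the max flow.
Path Res→Out (+1); total 1.
Path Res→TankA→Out (+1); total 2.
Path Res→J5→Out (+1); total 3.
Path Res→J3→Out (+1); total 4.
Path Res→J1→Out (+1); total 5.
Path Res→J6→Out (+1); total 6.
Path Res→P2→Out (+1); total 7.
Path Res→J7→J6→J4→Out (+1); total 8.
No residual Res→Out path; max flow = 8.
Certifying cut of size 8: {J1→Out, J6→J4, J6→Out, P2→Out, Res→J3, Res→J5, Res→Out, TankA→Out}.

8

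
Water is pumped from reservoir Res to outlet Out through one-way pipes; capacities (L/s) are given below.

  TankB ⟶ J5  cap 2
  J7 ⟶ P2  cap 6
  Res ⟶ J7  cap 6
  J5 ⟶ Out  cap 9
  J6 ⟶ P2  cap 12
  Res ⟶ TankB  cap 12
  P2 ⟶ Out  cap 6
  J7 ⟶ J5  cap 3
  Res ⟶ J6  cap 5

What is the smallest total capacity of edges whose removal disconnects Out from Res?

Augment Res→J6→P2→Out: bottleneck 5, flow now 5.
Augment Res→TankB→J5→Out: bottleneck 2, flow now 7.
Augment Res→J7→J5→Out: bottleneck 3, flow now 10.
Augment Res→J7→P2→Out: bottleneck 1, flow now 11.
No augmenting path remains; maximum flow = 11.
By max-flow min-cut, the minimum cut capacity equals the max flow.
In the residual graph, reachable from Res: {Res, J6, TankB, J7, P2}.
Min-cut edges: TankB→J5 (2), J7→J5 (3), P2→Out (6); capacity 2 + 3 + 6 = 11.

11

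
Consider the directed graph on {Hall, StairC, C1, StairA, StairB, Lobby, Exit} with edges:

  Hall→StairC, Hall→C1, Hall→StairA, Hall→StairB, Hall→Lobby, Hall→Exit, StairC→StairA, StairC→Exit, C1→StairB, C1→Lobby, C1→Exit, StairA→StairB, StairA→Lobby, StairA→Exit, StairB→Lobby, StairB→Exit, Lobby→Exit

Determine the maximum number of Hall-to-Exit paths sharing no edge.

6

Assign every edge capacity 1; by Menger, the answer equals the max flow.
Path Hall→Exit (+1); total 1.
Path Hall→StairC→Exit (+1); total 2.
Path Hall→C1→Exit (+1); total 3.
Path Hall→StairA→Exit (+1); total 4.
Path Hall→StairB→Exit (+1); total 5.
Path Hall→Lobby→Exit (+1); total 6.
No residual Hall→Exit path; max flow = 6.
Certifying cut of size 6: {Hall→C1, Hall→Exit, Hall→Lobby, Hall→StairA, Hall→StairB, Hall→StairC}.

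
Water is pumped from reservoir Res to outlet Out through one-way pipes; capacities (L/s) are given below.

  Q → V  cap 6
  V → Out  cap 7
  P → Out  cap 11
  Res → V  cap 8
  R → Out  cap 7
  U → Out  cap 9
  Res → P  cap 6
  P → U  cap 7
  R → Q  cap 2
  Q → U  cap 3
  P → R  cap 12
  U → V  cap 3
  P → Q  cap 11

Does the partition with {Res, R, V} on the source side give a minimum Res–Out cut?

Given cut capacity: 6 + 2 + 7 + 7 = 22.
Augment Res→P→Out: bottleneck 6, flow now 6.
Augment Res→V→Out: bottleneck 7, flow now 13.
No augmenting path remains; maximum flow = 13.
In the residual graph, reachable from Res: {Res, V}.
Min-cut edges: Res→P (6), V→Out (7); capacity 6 + 7 = 13.
Cut capacity 22 exceeds the max flow 13, so it is not minimum.

No — its capacity is 22, but the minimum cut has capacity 13.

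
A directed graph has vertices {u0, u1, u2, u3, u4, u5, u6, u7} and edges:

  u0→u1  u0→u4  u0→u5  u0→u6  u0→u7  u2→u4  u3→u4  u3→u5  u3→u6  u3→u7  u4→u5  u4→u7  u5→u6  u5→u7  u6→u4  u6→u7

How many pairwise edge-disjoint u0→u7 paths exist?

4

Assign every edge capacity 1; by Menger, the answer equals the max flow.
Path u0→u7 (+1); total 1.
Path u0→u4→u7 (+1); total 2.
Path u0→u5→u7 (+1); total 3.
Path u0→u6→u7 (+1); total 4.
No residual u0→u7 path; max flow = 4.
Certifying cut of size 4: {u0→u4, u0→u5, u0→u6, u0→u7}.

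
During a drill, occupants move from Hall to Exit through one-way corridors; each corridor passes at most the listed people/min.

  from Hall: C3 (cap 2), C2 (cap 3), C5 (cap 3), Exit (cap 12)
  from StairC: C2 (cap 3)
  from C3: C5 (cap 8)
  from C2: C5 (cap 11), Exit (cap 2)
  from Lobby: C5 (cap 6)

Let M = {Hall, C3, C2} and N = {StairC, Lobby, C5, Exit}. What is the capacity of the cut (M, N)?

Edges leaving {Hall, C3, C2}: Hall→C5 (3), Hall→Exit (12), C3→C5 (8), C2→C5 (11), C2→Exit (2).
Cut capacity = 3 + 12 + 8 + 11 + 2 = 36.

36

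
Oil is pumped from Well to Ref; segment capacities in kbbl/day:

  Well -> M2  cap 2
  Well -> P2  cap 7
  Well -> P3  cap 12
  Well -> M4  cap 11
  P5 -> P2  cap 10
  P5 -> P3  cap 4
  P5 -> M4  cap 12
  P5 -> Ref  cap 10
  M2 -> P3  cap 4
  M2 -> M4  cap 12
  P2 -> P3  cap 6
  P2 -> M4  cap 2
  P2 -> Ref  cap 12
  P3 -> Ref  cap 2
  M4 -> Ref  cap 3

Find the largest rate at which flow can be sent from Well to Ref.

Augment Well→P2→Ref: bottleneck 7, flow now 7.
Augment Well→P3→Ref: bottleneck 2, flow now 9.
Augment Well→M4→Ref: bottleneck 3, flow now 12.
No augmenting path remains; maximum flow = 12.
In the residual graph, reachable from Well: {Well, M2, P3, M4}.
Min-cut edges: Well→P2 (7), P3→Ref (2), M4→Ref (3); capacity 7 + 2 + 3 = 12.
This cut is saturated, so no flow can exceed 12.

12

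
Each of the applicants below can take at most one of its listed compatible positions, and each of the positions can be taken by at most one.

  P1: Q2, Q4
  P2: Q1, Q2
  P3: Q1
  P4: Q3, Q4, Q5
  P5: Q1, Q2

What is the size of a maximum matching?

Unit-capacity flow: source→left, listed edges, right→sink; max matching = max flow.
Augmenting path P1→Q2 (+1); matched 1.
Augmenting path P2→Q1 (+1); matched 2.
Augmenting path P4→Q3 (+1); matched 3.
Augmenting path P5→Q2→P1→Q4 (+1); matched 4.
No augmenting path remains; maximum matching = 4.
König certificate: {P1, P4, Q1, Q2} is a vertex cover of size 4 (every listed pair touches it), so no matching can be larger.

4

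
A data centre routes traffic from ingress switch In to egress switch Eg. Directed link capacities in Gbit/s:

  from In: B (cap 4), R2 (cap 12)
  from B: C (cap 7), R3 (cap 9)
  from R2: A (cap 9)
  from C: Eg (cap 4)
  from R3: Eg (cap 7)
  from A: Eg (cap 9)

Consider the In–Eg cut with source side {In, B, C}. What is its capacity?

Edges leaving {In, B, C}: In→R2 (12), B→R3 (9), C→Eg (4).
Cut capacity = 12 + 9 + 4 = 25.

25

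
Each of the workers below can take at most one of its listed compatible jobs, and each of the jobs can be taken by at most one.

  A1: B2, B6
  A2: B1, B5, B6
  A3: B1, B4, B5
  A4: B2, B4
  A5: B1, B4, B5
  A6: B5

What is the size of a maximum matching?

Unit-capacity flow: source→left, listed edges, right→sink; max matching = max flow.
Augmenting path A1→B2 (+1); matched 1.
Augmenting path A2→B1 (+1); matched 2.
Augmenting path A3→B4 (+1); matched 3.
Augmenting path A5→B5 (+1); matched 4.
Augmenting path A4→B2→A1→B6 (+1); matched 5.
No augmenting path remains; maximum matching = 5.
König certificate: {B1, B2, B4, B5, B6} is a vertex cover of size 5 (every listed pair touches it), so no matching can be larger.

5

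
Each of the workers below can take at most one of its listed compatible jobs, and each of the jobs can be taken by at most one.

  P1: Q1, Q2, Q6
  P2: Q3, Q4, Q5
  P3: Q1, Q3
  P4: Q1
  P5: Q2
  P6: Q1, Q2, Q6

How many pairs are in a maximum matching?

Unit-capacity flow: source→left, listed edges, right→sink; max matching = max flow.
Augmenting path P1→Q1 (+1); matched 1.
Augmenting path P2→Q3 (+1); matched 2.
Augmenting path P5→Q2 (+1); matched 3.
Augmenting path P6→Q6 (+1); matched 4.
Augmenting path P3→Q3→P2→Q4 (+1); matched 5.
No augmenting path remains; maximum matching = 5.
König certificate: {P2, P3, Q1, Q2, Q6} is a vertex cover of size 5 (every listed pair touches it), so no matching can be larger.

5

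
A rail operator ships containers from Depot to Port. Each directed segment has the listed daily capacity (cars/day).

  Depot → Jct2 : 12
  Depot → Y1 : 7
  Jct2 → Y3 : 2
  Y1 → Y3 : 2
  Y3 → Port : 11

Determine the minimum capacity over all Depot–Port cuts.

4

Augment Depot→Jct2→Y3→Port: bottleneck 2, flow now 2.
Augment Depot→Y1→Y3→Port: bottleneck 2, flow now 4.
No augmenting path remains; maximum flow = 4.
By max-flow min-cut, the minimum cut capacity equals the max flow.
In the residual graph, reachable from Depot: {Depot, Jct2, Y1}.
Min-cut edges: Jct2→Y3 (2), Y1→Y3 (2); capacity 2 + 2 = 4.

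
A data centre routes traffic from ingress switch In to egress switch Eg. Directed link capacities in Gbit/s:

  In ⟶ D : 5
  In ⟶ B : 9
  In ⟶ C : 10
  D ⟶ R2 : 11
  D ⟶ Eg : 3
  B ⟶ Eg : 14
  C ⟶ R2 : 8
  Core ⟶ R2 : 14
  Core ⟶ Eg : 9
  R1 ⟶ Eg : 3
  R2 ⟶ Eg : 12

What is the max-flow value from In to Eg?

22

Augment In→D→Eg: bottleneck 3, flow now 3.
Augment In→B→Eg: bottleneck 9, flow now 12.
Augment In→D→R2→Eg: bottleneck 2, flow now 14.
Augment In→C→R2→Eg: bottleneck 8, flow now 22.
No augmenting path remains; maximum flow = 22.
In the residual graph, reachable from In: {In, C}.
Min-cut edges: In→D (5), In→B (9), C→R2 (8); capacity 5 + 9 + 8 = 22.
This cut is saturated, so no flow can exceed 22.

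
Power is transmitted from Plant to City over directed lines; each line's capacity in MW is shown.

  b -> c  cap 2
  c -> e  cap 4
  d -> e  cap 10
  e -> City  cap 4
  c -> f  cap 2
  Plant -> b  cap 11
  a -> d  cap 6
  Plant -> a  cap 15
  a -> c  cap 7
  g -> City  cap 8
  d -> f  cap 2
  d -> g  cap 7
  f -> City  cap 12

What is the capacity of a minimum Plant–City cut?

Augment Plant→a→c→e→City: bottleneck 4, flow now 4.
Augment Plant→a→c→f→City: bottleneck 2, flow now 6.
Augment Plant→a→d→f→City: bottleneck 2, flow now 8.
Augment Plant→a→d→g→City: bottleneck 4, flow now 12.
No augmenting path remains; maximum flow = 12.
By max-flow min-cut, the minimum cut capacity equals the max flow.
In the residual graph, reachable from Plant: {Plant, a, b, c}.
Min-cut edges: a→d (6), c→e (4), c→f (2); capacity 6 + 4 + 2 = 12.

12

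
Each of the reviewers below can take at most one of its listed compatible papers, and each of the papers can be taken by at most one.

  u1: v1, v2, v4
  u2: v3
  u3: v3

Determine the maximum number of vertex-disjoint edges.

Unit-capacity flow: source→left, listed edges, right→sink; max matching = max flow.
Augmenting path u1→v1 (+1); matched 1.
Augmenting path u2→v3 (+1); matched 2.
No augmenting path remains; maximum matching = 2.
König certificate: {u1, v3} is a vertex cover of size 2 (every listed pair touches it), so no matching can be larger.

2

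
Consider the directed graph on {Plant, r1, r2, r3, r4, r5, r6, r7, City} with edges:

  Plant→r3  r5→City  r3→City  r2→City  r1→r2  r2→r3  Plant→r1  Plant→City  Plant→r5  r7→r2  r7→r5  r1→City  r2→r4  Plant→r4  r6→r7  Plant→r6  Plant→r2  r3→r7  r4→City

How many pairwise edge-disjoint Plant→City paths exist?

6

Assign every edge capacity 1; by Menger, the answer equals the max flow.
Path Plant→City (+1); total 1.
Path Plant→r1→City (+1); total 2.
Path Plant→r2→City (+1); total 3.
Path Plant→r3→City (+1); total 4.
Path Plant→r4→City (+1); total 5.
Path Plant→r5→City (+1); total 6.
No residual Plant→City path; max flow = 6.
Certifying cut of size 6: {Plant→City, Plant→r1, r2→City, r3→City, r4→City, r5→City}.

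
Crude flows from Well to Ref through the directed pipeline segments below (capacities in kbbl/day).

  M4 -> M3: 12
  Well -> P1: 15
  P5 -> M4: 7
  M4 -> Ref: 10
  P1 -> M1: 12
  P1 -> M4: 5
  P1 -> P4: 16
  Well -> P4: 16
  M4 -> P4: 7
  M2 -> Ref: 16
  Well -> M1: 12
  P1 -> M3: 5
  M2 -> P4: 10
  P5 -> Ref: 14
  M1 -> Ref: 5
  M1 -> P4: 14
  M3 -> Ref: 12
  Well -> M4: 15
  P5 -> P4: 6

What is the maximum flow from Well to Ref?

Augment Well→M4→Ref: bottleneck 10, flow now 10.
Augment Well→M1→Ref: bottleneck 5, flow now 15.
Augment Well→P1→M3→Ref: bottleneck 5, flow now 20.
Augment Well→M4→M3→Ref: bottleneck 5, flow now 25.
Augment Well→P1→M4→M3→Ref: bottleneck 2, flow now 27.
No augmenting path remains; maximum flow = 27.
In the residual graph, reachable from Well: {Well, P1, M4, M3, M1, P4}.
Min-cut edges: M4→Ref (10), M3→Ref (12), M1→Ref (5); capacity 10 + 12 + 5 = 27.
This cut is saturated, so no flow can exceed 27.

27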